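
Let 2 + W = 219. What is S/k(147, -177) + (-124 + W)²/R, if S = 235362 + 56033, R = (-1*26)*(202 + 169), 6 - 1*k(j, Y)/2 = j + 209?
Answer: -40240721/96460 ≈ -417.18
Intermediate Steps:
W = 217 (W = -2 + 219 = 217)
k(j, Y) = -406 - 2*j (k(j, Y) = 12 - 2*(j + 209) = 12 - 2*(209 + j) = 12 + (-418 - 2*j) = -406 - 2*j)
R = -9646 (R = -26*371 = -9646)
S = 291395
S/k(147, -177) + (-124 + W)²/R = 291395/(-406 - 2*147) + (-124 + 217)²/(-9646) = 291395/(-406 - 294) + 93²*(-1/9646) = 291395/(-700) + 8649*(-1/9646) = 291395*(-1/700) - 8649/9646 = -58279/140 - 8649/9646 = -40240721/96460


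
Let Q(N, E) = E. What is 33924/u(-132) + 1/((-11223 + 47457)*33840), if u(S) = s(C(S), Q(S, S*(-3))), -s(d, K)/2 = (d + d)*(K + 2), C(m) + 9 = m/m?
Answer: 649940671909/244005553440 ≈ 2.6636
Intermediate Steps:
C(m) = -8 (C(m) = -9 + m/m = -9 + 1 = -8)
s(d, K) = -4*d*(2 + K) (s(d, K) = -2*(d + d)*(K + 2) = -2*2*d*(2 + K) = -4*d*(2 + K))
u(S) = 64 - 96*S (u(S) = -4*(-8)*(2 + S*(-3)) = -4*(-8)*(2 - 3*S) = 64 - 96*S)
33924/u(-132) + 1/((-11223 + 47457)*33840) = 33924/(64 - 96*(-132)) + 1/((-11223 + 47457)*33840) = 33924/(64 + 12672) + (1/33840)/36234 = 33924/12736 + (1/36234)*(1/33840) = 33924*(1/12736) + 1/1226158560 = 8481/3184 + 1/1226158560 = 649940671909/244005553440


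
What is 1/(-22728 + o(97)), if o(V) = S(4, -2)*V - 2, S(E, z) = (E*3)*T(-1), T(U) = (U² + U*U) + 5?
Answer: -1/14582 ≈ -6.8578e-5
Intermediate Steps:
T(U) = 5 + 2*U² (T(U) = (U² + U²) + 5 = 2*U² + 5 = 5 + 2*U²)
S(E, z) = 21*E (S(E, z) = (E*3)*(5 + 2*(-1)²) = (3*E)*(5 + 2*1) = (3*E)*(5 + 2) = (3*E)*7 = 21*E)
o(V) = -2 + 84*V (o(V) = (21*4)*V - 2 = 84*V - 2 = -2 + 84*V)
1/(-22728 + o(97)) = 1/(-22728 + (-2 + 84*97)) = 1/(-22728 + (-2 + 8148)) = 1/(-22728 + 8146) = 1/(-14582) = -1/14582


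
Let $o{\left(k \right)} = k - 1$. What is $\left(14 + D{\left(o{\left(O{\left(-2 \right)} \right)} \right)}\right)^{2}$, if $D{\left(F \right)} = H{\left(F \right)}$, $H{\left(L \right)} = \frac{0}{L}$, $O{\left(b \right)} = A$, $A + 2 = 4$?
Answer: $196$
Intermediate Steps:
$A = 2$ ($A = -2 + 4 = 2$)
$O{\left(b \right)} = 2$
$H{\left(L \right)} = 0$
$o{\left(k \right)} = -1 + k$
$D{\left(F \right)} = 0$
$\left(14 + D{\left(o{\left(O{\left(-2 \right)} \right)} \right)}\right)^{2} = \left(14 + 0\right)^{2} = 14^{2} = 196$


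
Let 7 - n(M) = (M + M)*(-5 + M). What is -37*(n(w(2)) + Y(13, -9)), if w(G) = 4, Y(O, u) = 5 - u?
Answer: -1073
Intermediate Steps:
n(M) = 7 - 2*M*(-5 + M) (n(M) = 7 - (M + M)*(-5 + M) = 7 - 2*M*(-5 + M))
-37*(n(w(2)) + Y(13, -9)) = -37*((7 - 2*4² + 10*4) + (5 - 1*(-9))) = -37*((7 - 2*16 + 40) + (5 + 9)) = -37*((7 - 32 + 40) + 14) = -37*(15 + 14) = -37*29 = -1073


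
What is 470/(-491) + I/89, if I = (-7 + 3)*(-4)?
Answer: -33974/43699 ≈ -0.77745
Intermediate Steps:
I = 16 (I = -4*(-4) = 16)
470/(-491) + I/89 = 470/(-491) + 16/89 = 470*(-1/491) + 16*(1/89) = -470/491 + 16/89 = -33974/43699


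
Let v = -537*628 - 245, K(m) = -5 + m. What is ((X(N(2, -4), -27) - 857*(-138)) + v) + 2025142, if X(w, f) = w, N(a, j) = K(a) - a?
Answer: 1805922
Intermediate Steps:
N(a, j) = -5 (N(a, j) = (-5 + a) - a = -5)
v = -337481 (v = -337236 - 245 = -337481)
((X(N(2, -4), -27) - 857*(-138)) + v) + 2025142 = ((-5 - 857*(-138)) - 337481) + 2025142 = ((-5 + 118266) - 337481) + 2025142 = (118261 - 337481) + 2025142 = -219220 + 2025142 = 1805922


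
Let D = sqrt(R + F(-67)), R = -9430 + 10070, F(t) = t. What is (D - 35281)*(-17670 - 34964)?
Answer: 1856980154 - 52634*sqrt(573) ≈ 1.8557e+9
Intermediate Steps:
R = 640
D = sqrt(573) (D = sqrt(640 - 67) = sqrt(573) ≈ 23.937)
(D - 35281)*(-17670 - 34964) = (sqrt(573) - 35281)*(-17670 - 34964) = (-35281 + sqrt(573))*(-52634) = 1856980154 - 52634*sqrt(573)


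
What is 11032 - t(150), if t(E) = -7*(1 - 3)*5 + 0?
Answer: 10962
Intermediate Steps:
t(E) = 70 (t(E) = -(-14)*5 + 0 = -7*(-10) + 0 = 70 + 0 = 70)
11032 - t(150) = 11032 - 1*70 = 11032 - 70 = 10962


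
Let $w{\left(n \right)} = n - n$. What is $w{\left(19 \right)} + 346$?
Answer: $346$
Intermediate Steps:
$w{\left(n \right)} = 0$
$w{\left(19 \right)} + 346 = 0 + 346 = 346$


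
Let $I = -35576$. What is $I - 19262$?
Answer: $-54838$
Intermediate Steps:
$I - 19262 = -35576 - 19262 = -54838$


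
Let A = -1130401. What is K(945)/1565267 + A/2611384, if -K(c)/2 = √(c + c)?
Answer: -1130401/2611384 - 6*√210/1565267 ≈ -0.43293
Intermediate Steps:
K(c) = -2*√2*√c (K(c) = -2*√(c + c) = -2*√2*√c)
K(945)/1565267 + A/2611384 = -2*√2*√945/1565267 - 1130401/2611384 = -2*√2*3*√105*(1/1565267) - 1130401*1/2611384 = -6*√210*(1/1565267) - 1130401/2611384 = -6*√210/1565267 - 1130401/2611384 = -1130401/2611384 - 6*√210/1565267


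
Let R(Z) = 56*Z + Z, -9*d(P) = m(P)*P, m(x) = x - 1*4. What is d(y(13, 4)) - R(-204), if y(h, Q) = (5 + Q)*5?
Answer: 11423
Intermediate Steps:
m(x) = -4 + x (m(x) = x - 4 = -4 + x)
y(h, Q) = 25 + 5*Q
d(P) = -P*(-4 + P)/9 (d(P) = -(-4 + P)*P/9 = -P*(-4 + P)/9)
R(Z) = 57*Z
d(y(13, 4)) - R(-204) = (25 + 5*4)*(4 - (25 + 5*4))/9 - 57*(-204) = (25 + 20)*(4 - (25 + 20))/9 - 1*(-11628) = (⅑)*45*(4 - 1*45) + 11628 = (⅑)*45*(4 - 45) + 11628 = (⅑)*45*(-41) + 11628 = -205 + 11628 = 11423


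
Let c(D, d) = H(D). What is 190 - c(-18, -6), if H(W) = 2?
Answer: 188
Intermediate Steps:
c(D, d) = 2
190 - c(-18, -6) = 190 - 1*2 = 190 - 2 = 188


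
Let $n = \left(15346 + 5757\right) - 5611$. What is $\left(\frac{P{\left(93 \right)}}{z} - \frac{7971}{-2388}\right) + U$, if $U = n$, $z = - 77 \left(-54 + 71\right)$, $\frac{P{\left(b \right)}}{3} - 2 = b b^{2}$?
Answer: $\frac{14224775009}{1041964} \approx 13652.0$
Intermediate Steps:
$P{\left(b \right)} = 6 + 3 b^{3}$ ($P{\left(b \right)} = 6 + 3 b b^{2} = 6 + 3 b^{3}$)
$n = 15492$ ($n = 21103 - 5611 = 15492$)
$z = -1309$ ($z = \left(-77\right) 17 = -1309$)
$U = 15492$
$\left(\frac{P{\left(93 \right)}}{z} - \frac{7971}{-2388}\right) + U = \left(\frac{6 + 3 \cdot 93^{3}}{-1309} - \frac{7971}{-2388}\right) + 15492 = \left(\left(6 + 3 \cdot 804357\right) \left(- \frac{1}{1309}\right) - - \frac{2657}{796}\right) + 15492 = \left(\left(6 + 2413071\right) \left(- \frac{1}{1309}\right) + \frac{2657}{796}\right) + 15492 = \left(2413077 \left(- \frac{1}{1309}\right) + \frac{2657}{796}\right) + 15492 = \left(- \frac{2413077}{1309} + \frac{2657}{796}\right) + 15492 = - \frac{1917331279}{1041964} + 15492 = \frac{14224775009}{1041964}$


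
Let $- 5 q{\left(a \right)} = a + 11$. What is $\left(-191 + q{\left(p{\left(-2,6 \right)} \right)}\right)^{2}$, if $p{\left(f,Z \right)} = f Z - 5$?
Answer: $\frac{900601}{25} \approx 36024.0$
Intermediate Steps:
$p{\left(f,Z \right)} = -5 + Z f$ ($p{\left(f,Z \right)} = Z f - 5 = -5 + Z f$)
$q{\left(a \right)} = - \frac{11}{5} - \frac{a}{5}$ ($q{\left(a \right)} = - \frac{a + 11}{5} = - \frac{11 + a}{5} = - \frac{11}{5} - \frac{a}{5}$)
$\left(-191 + q{\left(p{\left(-2,6 \right)} \right)}\right)^{2} = \left(-191 - \left(\frac{11}{5} + \frac{-5 + 6 \left(-2\right)}{5}\right)\right)^{2} = \left(-191 - \left(\frac{11}{5} + \frac{-5 - 12}{5}\right)\right)^{2} = \left(-191 - - \frac{6}{5}\right)^{2} = \left(-191 + \left(- \frac{11}{5} + \frac{17}{5}\right)\right)^{2} = \left(-191 + \frac{6}{5}\right)^{2} = \left(- \frac{949}{5}\right)^{2} = \frac{900601}{25}$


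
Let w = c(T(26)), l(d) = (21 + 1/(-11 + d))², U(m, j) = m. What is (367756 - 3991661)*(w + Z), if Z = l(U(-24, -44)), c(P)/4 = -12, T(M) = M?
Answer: -347862989636/245 ≈ -1.4198e+9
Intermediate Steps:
c(P) = -48 (c(P) = 4*(-12) = -48)
Z = 538756/1225 (Z = (-230 + 21*(-24))²/(-11 - 24)² = (-230 - 504)²/(-35)² = (-734)²*(1/1225) = 538756*(1/1225) = 538756/1225 ≈ 439.80)
w = -48
(367756 - 3991661)*(w + Z) = (367756 - 3991661)*(-48 + 538756/1225) = -3623905*479956/1225 = -347862989636/245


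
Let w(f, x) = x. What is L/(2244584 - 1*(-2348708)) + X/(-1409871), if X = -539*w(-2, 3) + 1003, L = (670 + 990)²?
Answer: 971965202222/1618987296333 ≈ 0.60035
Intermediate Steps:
L = 2755600 (L = 1660² = 2755600)
X = -614 (X = -539*3 + 1003 = -1617 + 1003 = -614)
L/(2244584 - 1*(-2348708)) + X/(-1409871) = 2755600/(2244584 - 1*(-2348708)) - 614/(-1409871) = 2755600/(2244584 + 2348708) - 614*(-1/1409871) = 2755600/4593292 + 614/1409871 = 2755600*(1/4593292) + 614/1409871 = 688900/1148323 + 614/1409871 = 971965202222/1618987296333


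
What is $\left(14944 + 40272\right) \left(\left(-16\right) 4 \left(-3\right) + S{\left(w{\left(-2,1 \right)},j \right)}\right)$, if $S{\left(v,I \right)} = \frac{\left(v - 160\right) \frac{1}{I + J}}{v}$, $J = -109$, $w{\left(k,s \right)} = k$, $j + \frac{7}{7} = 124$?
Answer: $10920936$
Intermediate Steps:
$j = 123$ ($j = -1 + 124 = 123$)
$S{\left(v,I \right)} = \frac{-160 + v}{v \left(-109 + I\right)}$ ($S{\left(v,I \right)} = \frac{\left(v - 160\right) \frac{1}{I - 109}}{v} = \frac{\left(-160 + v\right) \frac{1}{-109 + I}}{v} = \frac{\frac{1}{-109 + I} \left(-160 + v\right)}{v} = \frac{-160 + v}{v \left(-109 + I\right)}$)
$\left(14944 + 40272\right) \left(\left(-16\right) 4 \left(-3\right) + S{\left(w{\left(-2,1 \right)},j \right)}\right) = \left(14944 + 40272\right) \left(\left(-16\right) 4 \left(-3\right) + \frac{-160 - 2}{\left(-2\right) \left(-109 + 123\right)}\right) = 55216 \left(\left(-64\right) \left(-3\right) - \frac{1}{2} \cdot \frac{1}{14} \left(-162\right)\right) = 55216 \left(192 - \frac{1}{28} \left(-162\right)\right) = 55216 \left(192 + \frac{81}{14}\right) = 55216 \cdot \frac{2769}{14} = 10920936$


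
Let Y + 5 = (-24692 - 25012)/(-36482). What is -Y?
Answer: 66353/18241 ≈ 3.6376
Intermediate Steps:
Y = -66353/18241 (Y = -5 + (-24692 - 25012)/(-36482) = -5 - 49704*(-1/36482) = -5 + 24852/18241 = -66353/18241 ≈ -3.6376)
-Y = -1*(-66353/18241) = 66353/18241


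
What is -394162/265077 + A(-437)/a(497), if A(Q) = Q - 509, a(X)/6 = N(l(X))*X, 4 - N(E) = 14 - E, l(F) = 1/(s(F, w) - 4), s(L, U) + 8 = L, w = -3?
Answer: -929641897991/638823111381 ≈ -1.4552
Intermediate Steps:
s(L, U) = -8 + L
l(F) = 1/(-12 + F) (l(F) = 1/((-8 + F) - 4) = 1/(-12 + F))
N(E) = -10 + E (N(E) = 4 - (14 - E) = 4 + (-14 + E) = -10 + E)
a(X) = 6*X*(-10 + 1/(-12 + X)) (a(X) = 6*((-10 + 1/(-12 + X))*X) = 6*(X*(-10 + 1/(-12 + X))) = 6*X*(-10 + 1/(-12 + X)))
A(Q) = -509 + Q
-394162/265077 + A(-437)/a(497) = -394162/265077 + (-509 - 437)/((6*497*(121 - 10*497)/(-12 + 497))) = -394162*1/265077 - 946*485/(2982*(121 - 4970)) = -394162/265077 - 946/(6*497*(1/485)*(-4849)) = -394162/265077 - 946/(-14459718/485) = -394162/265077 - 946*(-485/14459718) = -394162/265077 + 229405/7229859 = -929641897991/638823111381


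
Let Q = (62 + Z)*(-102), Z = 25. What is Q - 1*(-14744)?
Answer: 5870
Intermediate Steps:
Q = -8874 (Q = (62 + 25)*(-102) = 87*(-102) = -8874)
Q - 1*(-14744) = -8874 - 1*(-14744) = -8874 + 14744 = 5870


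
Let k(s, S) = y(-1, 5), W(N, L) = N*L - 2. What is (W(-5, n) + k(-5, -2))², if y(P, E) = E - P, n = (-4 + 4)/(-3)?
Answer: 16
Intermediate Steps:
n = 0 (n = 0*(-⅓) = 0)
W(N, L) = -2 + L*N (W(N, L) = L*N - 2 = -2 + L*N)
k(s, S) = 6 (k(s, S) = 5 - 1*(-1) = 5 + 1 = 6)
(W(-5, n) + k(-5, -2))² = ((-2 + 0*(-5)) + 6)² = ((-2 + 0) + 6)² = (-2 + 6)² = 4² = 16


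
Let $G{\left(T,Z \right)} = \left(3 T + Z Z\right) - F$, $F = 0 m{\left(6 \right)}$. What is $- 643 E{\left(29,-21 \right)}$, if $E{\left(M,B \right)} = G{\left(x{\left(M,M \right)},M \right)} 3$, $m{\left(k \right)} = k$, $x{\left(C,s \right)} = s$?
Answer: $-1790112$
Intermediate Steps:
$F = 0$ ($F = 0 \cdot 6 = 0$)
$G{\left(T,Z \right)} = Z^{2} + 3 T$ ($G{\left(T,Z \right)} = \left(3 T + Z Z\right) - 0 = \left(3 T + Z^{2}\right) + 0 = \left(Z^{2} + 3 T\right) + 0 = Z^{2} + 3 T$)
$E{\left(M,B \right)} = 3 M^{2} + 9 M$ ($E{\left(M,B \right)} = \left(M^{2} + 3 M\right) 3 = 3 M^{2} + 9 M$)
$- 643 E{\left(29,-21 \right)} = - 643 \cdot 3 \cdot 29 \left(3 + 29\right) = - 643 \cdot 3 \cdot 29 \cdot 32 = \left(-643\right) 2784 = -1790112$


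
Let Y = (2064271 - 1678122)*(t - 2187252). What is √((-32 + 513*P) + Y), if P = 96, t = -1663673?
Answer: I*√1487030788609 ≈ 1.2194e+6*I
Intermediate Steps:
Y = -1487030837825 (Y = (2064271 - 1678122)*(-1663673 - 2187252) = 386149*(-3850925) = -1487030837825)
√((-32 + 513*P) + Y) = √((-32 + 513*96) - 1487030837825) = √((-32 + 49248) - 1487030837825) = √(49216 - 1487030837825) = √(-1487030788609) = I*√1487030788609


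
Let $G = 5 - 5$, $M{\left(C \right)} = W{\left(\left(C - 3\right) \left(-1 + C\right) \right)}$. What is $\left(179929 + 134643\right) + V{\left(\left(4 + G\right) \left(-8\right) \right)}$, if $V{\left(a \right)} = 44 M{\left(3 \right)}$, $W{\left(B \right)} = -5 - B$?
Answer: $314352$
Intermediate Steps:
$M{\left(C \right)} = -5 - \left(-1 + C\right) \left(-3 + C\right)$ ($M{\left(C \right)} = -5 - \left(C - 3\right) \left(-1 + C\right) = -5 - \left(-3 + C\right) \left(-1 + C\right) = -5 - \left(-1 + C\right) \left(-3 + C\right)$)
$G = 0$ ($G = 5 - 5 = 0$)
$V{\left(a \right)} = -220$ ($V{\left(a \right)} = 44 \left(-8 - 3^{2} + 4 \cdot 3\right) = 44 \left(-8 - 9 + 12\right) = 44 \left(-5\right) = -220$)
$\left(179929 + 134643\right) + V{\left(\left(4 + G\right) \left(-8\right) \right)} = \left(179929 + 134643\right) - 220 = 314572 - 220 = 314352$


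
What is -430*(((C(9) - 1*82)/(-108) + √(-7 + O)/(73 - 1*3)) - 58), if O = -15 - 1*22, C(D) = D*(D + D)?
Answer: 681980/27 - 86*I*√11/7 ≈ 25259.0 - 40.747*I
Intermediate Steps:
C(D) = 2*D² (C(D) = D*(2*D) = 2*D²)
O = -37 (O = -15 - 22 = -37)
-430*(((C(9) - 1*82)/(-108) + √(-7 + O)/(73 - 1*3)) - 58) = -430*(((2*9² - 1*82)/(-108) + √(-7 - 37)/(73 - 1*3)) - 58) = -430*(((2*81 - 82)*(-1/108) + √(-44)/(73 - 3)) - 58) = -430*(((162 - 82)*(-1/108) + (2*I*√11)/70) - 58) = -430*((80*(-1/108) + (2*I*√11)*(1/70)) - 58) = -430*((-20/27 + I*√11/35) - 58) = -430*(-1586/27 + I*√11/35) = 681980/27 - 86*I*√11/7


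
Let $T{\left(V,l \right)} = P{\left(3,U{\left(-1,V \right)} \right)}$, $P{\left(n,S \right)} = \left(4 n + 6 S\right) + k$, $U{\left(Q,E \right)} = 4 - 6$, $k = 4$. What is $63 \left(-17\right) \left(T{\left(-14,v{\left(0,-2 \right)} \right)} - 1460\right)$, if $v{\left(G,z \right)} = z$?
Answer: $1559376$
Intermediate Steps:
$U{\left(Q,E \right)} = -2$ ($U{\left(Q,E \right)} = 4 - 6 = -2$)
$P{\left(n,S \right)} = 4 + 4 n + 6 S$ ($P{\left(n,S \right)} = \left(4 n + 6 S\right) + 4 = 4 + 4 n + 6 S$)
$T{\left(V,l \right)} = 4$ ($T{\left(V,l \right)} = 4 + 4 \cdot 3 + 6 \left(-2\right) = 4 + 12 - 12 = 4$)
$63 \left(-17\right) \left(T{\left(-14,v{\left(0,-2 \right)} \right)} - 1460\right) = 63 \left(-17\right) \left(4 - 1460\right) = \left(-1071\right) \left(-1456\right) = 1559376$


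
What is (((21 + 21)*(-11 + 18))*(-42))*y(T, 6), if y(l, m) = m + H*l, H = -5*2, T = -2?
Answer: -321048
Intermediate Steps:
H = -10
y(l, m) = m - 10*l
(((21 + 21)*(-11 + 18))*(-42))*y(T, 6) = (((21 + 21)*(-11 + 18))*(-42))*(6 - 10*(-2)) = ((42*7)*(-42))*(6 + 20) = (294*(-42))*26 = -12348*26 = -321048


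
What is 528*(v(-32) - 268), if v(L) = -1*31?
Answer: -157872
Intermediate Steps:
v(L) = -31
528*(v(-32) - 268) = 528*(-31 - 268) = 528*(-299) = -157872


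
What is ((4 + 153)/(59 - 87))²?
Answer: 24649/784 ≈ 31.440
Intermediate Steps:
((4 + 153)/(59 - 87))² = (157/(-28))² = (157*(-1/28))² = (-157/28)² = 24649/784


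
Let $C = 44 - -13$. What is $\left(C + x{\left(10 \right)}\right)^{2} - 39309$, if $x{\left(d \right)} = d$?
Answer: $-34820$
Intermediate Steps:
$C = 57$ ($C = 44 + 13 = 57$)
$\left(C + x{\left(10 \right)}\right)^{2} - 39309 = \left(57 + 10\right)^{2} - 39309 = 67^{2} - 39309 = 4489 - 39309 = -34820$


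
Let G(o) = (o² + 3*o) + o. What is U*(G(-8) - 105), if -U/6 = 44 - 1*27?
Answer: 7446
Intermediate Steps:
G(o) = o² + 4*o
U = -102 (U = -6*(44 - 1*27) = -6*(44 - 27) = -6*17 = -102)
U*(G(-8) - 105) = -102*(-8*(4 - 8) - 105) = -102*(-8*(-4) - 105) = -102*(32 - 105) = -102*(-73) = 7446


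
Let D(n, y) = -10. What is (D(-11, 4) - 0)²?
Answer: 100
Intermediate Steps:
(D(-11, 4) - 0)² = (-10 - 0)² = (-10 - 5*0)² = (-10 + 0)² = (-10)² = 100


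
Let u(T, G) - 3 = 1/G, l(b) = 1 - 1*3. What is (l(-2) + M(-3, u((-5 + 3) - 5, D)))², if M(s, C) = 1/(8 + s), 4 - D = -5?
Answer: 81/25 ≈ 3.2400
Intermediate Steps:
D = 9 (D = 4 - 1*(-5) = 4 + 5 = 9)
l(b) = -2 (l(b) = 1 - 3 = -2)
u(T, G) = 3 + 1/G
(l(-2) + M(-3, u((-5 + 3) - 5, D)))² = (-2 + 1/(8 - 3))² = (-2 + 1/5)² = (-2 + ⅕)² = (-9/5)² = 81/25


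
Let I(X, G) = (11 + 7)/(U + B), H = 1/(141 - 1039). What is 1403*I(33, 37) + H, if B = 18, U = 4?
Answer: 11339035/9878 ≈ 1147.9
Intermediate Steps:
H = -1/898 (H = 1/(-898) = -1/898 ≈ -0.0011136)
I(X, G) = 9/11 (I(X, G) = (11 + 7)/(4 + 18) = 18/22 = 18*(1/22) = 9/11)
1403*I(33, 37) + H = 1403*(9/11) - 1/898 = 12627/11 - 1/898 = 11339035/9878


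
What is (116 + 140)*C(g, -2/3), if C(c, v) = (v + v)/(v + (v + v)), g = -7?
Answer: 512/3 ≈ 170.67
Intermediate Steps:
C(c, v) = 2/3 (C(c, v) = (2*v)/(v + 2*v) = (2*v)/((3*v)) = (2*v)*(1/(3*v)) = 2/3)
(116 + 140)*C(g, -2/3) = (116 + 140)*(2/3) = 256*(2/3) = 512/3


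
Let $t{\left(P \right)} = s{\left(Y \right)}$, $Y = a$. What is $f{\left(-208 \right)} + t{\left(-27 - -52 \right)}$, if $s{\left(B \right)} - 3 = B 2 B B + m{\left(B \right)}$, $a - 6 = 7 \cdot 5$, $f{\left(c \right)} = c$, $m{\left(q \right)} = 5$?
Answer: $137642$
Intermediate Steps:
$a = 41$ ($a = 6 + 7 \cdot 5 = 6 + 35 = 41$)
$Y = 41$
$s{\left(B \right)} = 8 + 2 B^{3}$ ($s{\left(B \right)} = 3 + \left(B 2 B B + 5\right) = 3 + \left(2 B B B + 5\right) = 3 + \left(2 B^{2} B + 5\right) = 3 + \left(2 B^{3} + 5\right) = 3 + \left(5 + 2 B^{3}\right) = 8 + 2 B^{3}$)
$t{\left(P \right)} = 137850$ ($t{\left(P \right)} = 8 + 2 \cdot 41^{3} = 8 + 2 \cdot 68921 = 8 + 137842 = 137850$)
$f{\left(-208 \right)} + t{\left(-27 - -52 \right)} = -208 + 137850 = 137642$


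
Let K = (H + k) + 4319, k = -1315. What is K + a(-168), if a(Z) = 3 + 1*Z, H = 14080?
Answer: 16919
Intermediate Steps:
a(Z) = 3 + Z
K = 17084 (K = (14080 - 1315) + 4319 = 12765 + 4319 = 17084)
K + a(-168) = 17084 + (3 - 168) = 17084 - 165 = 16919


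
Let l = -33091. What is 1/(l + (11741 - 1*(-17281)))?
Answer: -1/4069 ≈ -0.00024576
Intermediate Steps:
1/(l + (11741 - 1*(-17281))) = 1/(-33091 + (11741 - 1*(-17281))) = 1/(-33091 + (11741 + 17281)) = 1/(-33091 + 29022) = 1/(-4069) = -1/4069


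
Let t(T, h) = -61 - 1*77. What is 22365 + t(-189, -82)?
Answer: 22227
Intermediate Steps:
t(T, h) = -138 (t(T, h) = -61 - 77 = -138)
22365 + t(-189, -82) = 22365 - 138 = 22227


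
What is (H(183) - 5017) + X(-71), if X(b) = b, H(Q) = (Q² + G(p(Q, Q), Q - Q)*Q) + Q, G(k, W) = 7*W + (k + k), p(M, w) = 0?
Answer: 28584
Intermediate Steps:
G(k, W) = 2*k + 7*W (G(k, W) = 7*W + 2*k = 2*k + 7*W)
H(Q) = Q + Q² (H(Q) = (Q² + (2*0 + 7*(Q - Q))*Q) + Q = (Q² + (0 + 7*0)*Q) + Q = (Q² + (0 + 0)*Q) + Q = (Q² + 0*Q) + Q = (Q² + 0) + Q = Q² + Q = Q + Q²)
(H(183) - 5017) + X(-71) = (183*(1 + 183) - 5017) - 71 = (183*184 - 5017) - 71 = (33672 - 5017) - 71 = 28655 - 71 = 28584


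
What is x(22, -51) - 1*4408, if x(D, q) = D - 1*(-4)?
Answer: -4382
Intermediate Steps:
x(D, q) = 4 + D (x(D, q) = D + 4 = 4 + D)
x(22, -51) - 1*4408 = (4 + 22) - 1*4408 = 26 - 4408 = -4382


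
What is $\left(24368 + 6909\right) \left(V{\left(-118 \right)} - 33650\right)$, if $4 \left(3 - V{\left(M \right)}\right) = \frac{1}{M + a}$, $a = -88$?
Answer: $- \frac{867158797179}{824} \approx -1.0524 \cdot 10^{9}$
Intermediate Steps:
$V{\left(M \right)} = 3 - \frac{1}{4 \left(-88 + M\right)}$ ($V{\left(M \right)} = 3 - \frac{1}{4 \left(M - 88\right)} = 3 - \frac{1}{4 \left(-88 + M\right)}$)
$\left(24368 + 6909\right) \left(V{\left(-118 \right)} - 33650\right) = \left(24368 + 6909\right) \left(\frac{-1057 + 12 \left(-118\right)}{4 \left(-88 - 118\right)} - 33650\right) = 31277 \left(\frac{-1057 - 1416}{4 \left(-206\right)} - 33650\right) = 31277 \left(\frac{1}{4} \left(- \frac{1}{206}\right) \left(-2473\right) - 33650\right) = 31277 \left(\frac{2473}{824} - 33650\right) = 31277 \left(- \frac{27725127}{824}\right) = - \frac{867158797179}{824}$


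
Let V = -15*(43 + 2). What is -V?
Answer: 675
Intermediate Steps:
V = -675 (V = -15*45 = -675)
-V = -1*(-675) = 675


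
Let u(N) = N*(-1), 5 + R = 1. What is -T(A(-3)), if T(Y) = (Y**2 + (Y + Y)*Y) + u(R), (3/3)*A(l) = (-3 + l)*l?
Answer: -976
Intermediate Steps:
R = -4 (R = -5 + 1 = -4)
A(l) = l*(-3 + l) (A(l) = (-3 + l)*l = l*(-3 + l))
u(N) = -N
T(Y) = 4 + 3*Y**2 (T(Y) = (Y**2 + (Y + Y)*Y) - 1*(-4) = (Y**2 + (2*Y)*Y) + 4 = (Y**2 + 2*Y**2) + 4 = 3*Y**2 + 4 = 4 + 3*Y**2)
-T(A(-3)) = -(4 + 3*(-3*(-3 - 3))**2) = -(4 + 3*(-3*(-6))**2) = -(4 + 3*18**2) = -(4 + 3*324) = -(4 + 972) = -1*976 = -976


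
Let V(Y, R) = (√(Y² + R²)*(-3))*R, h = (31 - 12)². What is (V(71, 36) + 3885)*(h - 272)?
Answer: 345765 - 9612*√6337 ≈ -4.1940e+5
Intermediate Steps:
h = 361 (h = 19² = 361)
V(Y, R) = -3*R*√(R² + Y²) (V(Y, R) = (√(R² + Y²)*(-3))*R = (-3*√(R² + Y²))*R = -3*R*√(R² + Y²))
(V(71, 36) + 3885)*(h - 272) = (-3*36*√(36² + 71²) + 3885)*(361 - 272) = (-3*36*√(1296 + 5041) + 3885)*89 = (-3*36*√6337 + 3885)*89 = (-108*√6337 + 3885)*89 = (3885 - 108*√6337)*89 = 345765 - 9612*√6337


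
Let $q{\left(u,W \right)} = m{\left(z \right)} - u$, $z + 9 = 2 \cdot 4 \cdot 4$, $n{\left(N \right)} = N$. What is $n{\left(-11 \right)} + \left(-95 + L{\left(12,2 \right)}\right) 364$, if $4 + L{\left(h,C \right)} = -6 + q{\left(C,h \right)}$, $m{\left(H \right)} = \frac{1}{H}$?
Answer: $- \frac{895693}{23} \approx -38943.0$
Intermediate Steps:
$z = 23$ ($z = -9 + 2 \cdot 4 \cdot 4 = -9 + 8 \cdot 4 = -9 + 32 = 23$)
$q{\left(u,W \right)} = \frac{1}{23} - u$
$L{\left(h,C \right)} = - \frac{229}{23} - C$ ($L{\left(h,C \right)} = -4 - \left(\frac{137}{23} + C\right) = - \frac{229}{23} - C$)
$n{\left(-11 \right)} + \left(-95 + L{\left(12,2 \right)}\right) 364 = -11 + \left(-95 - \frac{275}{23}\right) 364 = -11 - \frac{895440}{23} = - \frac{895693}{23}$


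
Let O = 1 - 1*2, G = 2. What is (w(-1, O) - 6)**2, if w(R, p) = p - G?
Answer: 81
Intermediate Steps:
O = -1 (O = 1 - 2 = -1)
w(R, p) = -2 + p (w(R, p) = p - 1*2 = p - 2 = -2 + p)
(w(-1, O) - 6)**2 = ((-2 - 1) - 6)**2 = (-3 - 6)**2 = (-9)**2 = 81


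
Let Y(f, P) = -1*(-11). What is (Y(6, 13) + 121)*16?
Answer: 2112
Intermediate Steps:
Y(f, P) = 11
(Y(6, 13) + 121)*16 = (11 + 121)*16 = 132*16 = 2112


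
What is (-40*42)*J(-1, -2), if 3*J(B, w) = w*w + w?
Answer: -1120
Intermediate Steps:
J(B, w) = w/3 + w²/3 (J(B, w) = (w*w + w)/3 = (w² + w)/3 = (w + w²)/3 = w/3 + w²/3)
(-40*42)*J(-1, -2) = (-40*42)*((⅓)*(-2)*(1 - 2)) = -560*(-2)*(-1) = -1680*⅔ = -1120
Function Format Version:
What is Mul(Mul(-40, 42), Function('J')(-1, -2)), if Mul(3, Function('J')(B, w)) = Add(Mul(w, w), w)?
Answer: -1120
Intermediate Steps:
Function('J')(B, w) = Add(Mul(Rational(1, 3), w), Mul(Rational(1, 3), Pow(w, 2))) (Function('J')(B, w) = Mul(Rational(1, 3), Add(Mul(w, w), w)) = Mul(Rational(1, 3), Add(Pow(w, 2), w)) = Mul(Rational(1, 3), Add(w, Pow(w, 2))) = Add(Mul(Rational(1, 3), w), Mul(Rational(1, 3), Pow(w, 2))))
Mul(Mul(-40, 42), Function('J')(-1, -2)) = Mul(Mul(-40, 42), Mul(Rational(1, 3), -2, Add(1, -2))) = Mul(-1680, Mul(Rational(1, 3), -2, -1)) = Mul(-1680, Rational(2, 3)) = -1120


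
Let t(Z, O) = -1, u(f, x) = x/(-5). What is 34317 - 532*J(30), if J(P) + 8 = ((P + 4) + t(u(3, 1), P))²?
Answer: -540775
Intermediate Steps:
u(f, x) = -x/5 (u(f, x) = x*(-⅕) = -x/5)
J(P) = -8 + (3 + P)² (J(P) = -8 + ((P + 4) - 1)² = -8 + ((4 + P) - 1)² = -8 + (3 + P)²)
34317 - 532*J(30) = 34317 - 532*(-8 + (3 + 30)²) = 34317 - 532*(-8 + 33²) = 34317 - 532*(-8 + 1089) = 34317 - 532*1081 = 34317 - 575092 = -540775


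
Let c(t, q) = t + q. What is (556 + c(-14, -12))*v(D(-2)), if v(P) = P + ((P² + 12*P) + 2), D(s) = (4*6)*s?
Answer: 891460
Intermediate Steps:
c(t, q) = q + t
D(s) = 24*s
v(P) = 2 + P² + 13*P (v(P) = P + (2 + P² + 12*P) = 2 + P² + 13*P)
(556 + c(-14, -12))*v(D(-2)) = (556 + (-12 - 14))*(2 + (24*(-2))² + 13*(24*(-2))) = (556 - 26)*(2 + (-48)² + 13*(-48)) = 530*(2 + 2304 - 624) = 530*1682 = 891460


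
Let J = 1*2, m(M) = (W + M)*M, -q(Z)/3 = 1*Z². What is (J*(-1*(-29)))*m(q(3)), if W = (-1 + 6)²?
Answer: 3132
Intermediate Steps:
q(Z) = -3*Z²
W = 25 (W = 5² = 25)
m(M) = M*(25 + M) (m(M) = (25 + M)*M = M*(25 + M))
J = 2
(J*(-1*(-29)))*m(q(3)) = (2*(-1*(-29)))*((-3*3²)*(25 - 3*3²)) = (2*29)*((-3*9)*(25 - 3*9)) = 58*(-27*(25 - 27)) = 58*(-27*(-2)) = 58*54 = 3132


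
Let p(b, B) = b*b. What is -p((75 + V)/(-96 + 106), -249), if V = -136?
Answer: -3721/100 ≈ -37.210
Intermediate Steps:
p(b, B) = b**2
-p((75 + V)/(-96 + 106), -249) = -((75 - 136)/(-96 + 106))**2 = -(-61/10)**2 = -1*3721/100 = -3721/100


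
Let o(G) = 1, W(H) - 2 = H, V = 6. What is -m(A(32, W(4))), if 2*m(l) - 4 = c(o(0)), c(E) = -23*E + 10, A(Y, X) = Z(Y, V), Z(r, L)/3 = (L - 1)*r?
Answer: 9/2 ≈ 4.5000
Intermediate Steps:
W(H) = 2 + H
Z(r, L) = 3*r*(-1 + L) (Z(r, L) = 3*((L - 1)*r) = 3*((-1 + L)*r) = 3*(r*(-1 + L)) = 3*r*(-1 + L))
A(Y, X) = 15*Y (A(Y, X) = 3*Y*(-1 + 6) = 3*Y*5 = 15*Y)
c(E) = 10 - 23*E
m(l) = -9/2 (m(l) = 2 + (10 - 23*1)/2 = 2 + (10 - 23)/2 = 2 + (1/2)*(-13) = 2 - 13/2 = -9/2)
-m(A(32, W(4))) = -1*(-9/2) = 9/2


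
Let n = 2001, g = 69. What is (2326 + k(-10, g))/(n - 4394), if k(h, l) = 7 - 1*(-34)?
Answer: -2367/2393 ≈ -0.98913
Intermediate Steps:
k(h, l) = 41 (k(h, l) = 7 + 34 = 41)
(2326 + k(-10, g))/(n - 4394) = (2326 + 41)/(2001 - 4394) = 2367/(-2393) = 2367*(-1/2393) = -2367/2393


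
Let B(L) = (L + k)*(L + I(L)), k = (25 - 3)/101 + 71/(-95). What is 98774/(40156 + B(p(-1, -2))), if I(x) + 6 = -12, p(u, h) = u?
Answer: 24940435/10146728 ≈ 2.4580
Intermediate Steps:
I(x) = -18 (I(x) = -6 - 12 = -18)
k = -5081/9595 (k = 22*(1/101) + 71*(-1/95) = 22/101 - 71/95 = -5081/9595 ≈ -0.52955)
B(L) = (-18 + L)*(-5081/9595 + L) (B(L) = (L - 5081/9595)*(L - 18) = (-5081/9595 + L)*(-18 + L) = (-18 + L)*(-5081/9595 + L))
98774/(40156 + B(p(-1, -2))) = 98774/(40156 + (91458/9595 + (-1)² - 177791/9595*(-1))) = 98774/(40156 + (91458/9595 + 1 + 177791/9595)) = 98774/(40156 + 14676/505) = 98774/(20293456/505) = 98774*(505/20293456) = 24940435/10146728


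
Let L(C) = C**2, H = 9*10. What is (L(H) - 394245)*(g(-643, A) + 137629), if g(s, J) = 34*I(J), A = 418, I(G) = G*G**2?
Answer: -958919715853965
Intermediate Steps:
I(G) = G**3
H = 90
g(s, J) = 34*J**3
(L(H) - 394245)*(g(-643, A) + 137629) = (90**2 - 394245)*(34*418**3 + 137629) = (8100 - 394245)*(34*73034632 + 137629) = -386145*(2483177488 + 137629) = -386145*2483315117 = -958919715853965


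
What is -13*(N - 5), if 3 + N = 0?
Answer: 104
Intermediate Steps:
N = -3 (N = -3 + 0 = -3)
-13*(N - 5) = -13*(-3 - 5) = -13*(-8) = 104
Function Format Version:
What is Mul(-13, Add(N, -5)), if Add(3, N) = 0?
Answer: 104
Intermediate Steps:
N = -3 (N = Add(-3, 0) = -3)
Mul(-13, Add(N, -5)) = Mul(-13, Add(-3, -5)) = Mul(-13, -8) = 104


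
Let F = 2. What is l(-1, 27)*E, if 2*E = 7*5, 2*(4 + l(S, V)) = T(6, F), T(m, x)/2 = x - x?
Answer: -70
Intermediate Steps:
T(m, x) = 0 (T(m, x) = 2*(x - x) = 2*0 = 0)
l(S, V) = -4 (l(S, V) = -4 + (½)*0 = -4 + 0 = -4)
E = 35/2 (E = (7*5)/2 = (½)*35 = 35/2 ≈ 17.500)
l(-1, 27)*E = -4*35/2 = -70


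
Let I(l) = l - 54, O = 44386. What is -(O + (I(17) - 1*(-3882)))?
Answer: -48231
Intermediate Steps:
I(l) = -54 + l
-(O + (I(17) - 1*(-3882))) = -(44386 + ((-54 + 17) - 1*(-3882))) = -(44386 + (-37 + 3882)) = -(44386 + 3845) = -1*48231 = -48231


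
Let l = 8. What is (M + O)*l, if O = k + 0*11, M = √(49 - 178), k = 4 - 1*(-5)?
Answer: 72 + 8*I*√129 ≈ 72.0 + 90.863*I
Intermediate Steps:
k = 9 (k = 4 + 5 = 9)
M = I*√129 (M = √(-129) = I*√129 ≈ 11.358*I)
O = 9 (O = 9 + 0*11 = 9 + 0 = 9)
(M + O)*l = (I*√129 + 9)*8 = (9 + I*√129)*8 = 72 + 8*I*√129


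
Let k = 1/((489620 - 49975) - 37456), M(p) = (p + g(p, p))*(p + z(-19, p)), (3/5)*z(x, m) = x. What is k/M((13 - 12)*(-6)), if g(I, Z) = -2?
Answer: 1/121192952 ≈ 8.2513e-9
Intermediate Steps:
z(x, m) = 5*x/3
M(p) = (-2 + p)*(-95/3 + p) (M(p) = (p - 2)*(p + (5/3)*(-19)) = (-2 + p)*(p - 95/3) = (-2 + p)*(-95/3 + p))
k = 1/402189 (k = 1/(439645 - 37456) = 1/402189 ≈ 2.4864e-6)
k/M((13 - 12)*(-6)) = 1/(402189*(190/3 + ((13 - 12)*(-6))² - 101*(13 - 12)*(-6)/3)) = 1/(402189*(190/3 + (1*(-6))² - 101*(-6)/3)) = 1/(402189*(190/3 + (-6)² - 101/3*(-6))) = 1/(402189*(190/3 + 36 + 202)) = 1/(402189*(904/3)) = (1/402189)*(3/904) = 1/121192952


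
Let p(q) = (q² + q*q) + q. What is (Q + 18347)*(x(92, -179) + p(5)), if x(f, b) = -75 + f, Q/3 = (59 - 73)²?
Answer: 1363320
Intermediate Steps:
Q = 588 (Q = 3*(59 - 73)² = 3*(-14)² = 3*196 = 588)
p(q) = q + 2*q² (p(q) = (q² + q²) + q = 2*q² + q = q + 2*q²)
(Q + 18347)*(x(92, -179) + p(5)) = (588 + 18347)*((-75 + 92) + 5*(1 + 2*5)) = 18935*(17 + 5*(1 + 10)) = 18935*(17 + 5*11) = 18935*(17 + 55) = 18935*72 = 1363320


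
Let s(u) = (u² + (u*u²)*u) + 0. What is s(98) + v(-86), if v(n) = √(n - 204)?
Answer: 92246420 + I*√290 ≈ 9.2246e+7 + 17.029*I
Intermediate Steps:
v(n) = √(-204 + n)
s(u) = u² + u⁴ (s(u) = (u² + u³*u) + 0 = (u² + u⁴) + 0 = u² + u⁴)
s(98) + v(-86) = (98² + 98⁴) + √(-204 - 86) = (9604 + 92236816) + √(-290) = 92246420 + I*√290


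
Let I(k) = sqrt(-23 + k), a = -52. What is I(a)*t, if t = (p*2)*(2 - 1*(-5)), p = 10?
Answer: 700*I*sqrt(3) ≈ 1212.4*I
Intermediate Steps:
t = 140 (t = (10*2)*(2 - 1*(-5)) = 20*(2 + 5) = 20*7 = 140)
I(a)*t = sqrt(-23 - 52)*140 = sqrt(-75)*140 = (5*I*sqrt(3))*140 = 700*I*sqrt(3)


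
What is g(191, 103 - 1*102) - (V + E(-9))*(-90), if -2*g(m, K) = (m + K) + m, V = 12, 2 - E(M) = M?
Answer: 3757/2 ≈ 1878.5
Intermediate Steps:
E(M) = 2 - M
g(m, K) = -m - K/2 (g(m, K) = -((m + K) + m)/2 = -((K + m) + m)/2 = -(K + 2*m)/2 = -m - K/2)
g(191, 103 - 1*102) - (V + E(-9))*(-90) = (-1*191 - (103 - 1*102)/2) - (12 + (2 - 1*(-9)))*(-90) = (-191 - (103 - 102)/2) - (12 + (2 + 9))*(-90) = (-191 - 1/2*1) - (12 + 11)*(-90) = (-191 - 1/2) - 23*(-90) = -383/2 - 1*(-2070) = -383/2 + 2070 = 3757/2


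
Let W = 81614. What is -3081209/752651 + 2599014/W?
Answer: 852340347394/30713429357 ≈ 27.751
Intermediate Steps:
-3081209/752651 + 2599014/W = -3081209/752651 + 2599014/81614 = -3081209*1/752651 + 2599014*(1/81614) = -3081209/752651 + 1299507/40807 = 852340347394/30713429357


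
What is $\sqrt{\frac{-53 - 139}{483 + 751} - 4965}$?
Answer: $\frac{9 i \sqrt{23335557}}{617} \approx 70.464 i$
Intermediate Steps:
$\sqrt{\frac{-53 - 139}{483 + 751} - 4965} = \sqrt{- \frac{192}{1234} - 4965} = \sqrt{\left(-192\right) \frac{1}{1234} - 4965} = \sqrt{- \frac{96}{617} - 4965} = \sqrt{- \frac{3063501}{617}} = \frac{9 i \sqrt{23335557}}{617}$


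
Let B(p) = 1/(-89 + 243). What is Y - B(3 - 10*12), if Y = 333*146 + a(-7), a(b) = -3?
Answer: 7486709/154 ≈ 48615.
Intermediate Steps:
B(p) = 1/154
Y = 48615 (Y = 333*146 - 3 = 48618 - 3 = 48615)
Y - B(3 - 10*12) = 48615 - 1*1/154 = 48615 - 1/154 = 7486709/154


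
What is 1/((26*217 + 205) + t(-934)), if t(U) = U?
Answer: 1/4913 ≈ 0.00020354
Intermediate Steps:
1/((26*217 + 205) + t(-934)) = 1/((26*217 + 205) - 934) = 1/((5642 + 205) - 934) = 1/(5847 - 934) = 1/4913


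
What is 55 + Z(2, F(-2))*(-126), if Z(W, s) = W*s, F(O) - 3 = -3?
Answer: 55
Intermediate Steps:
F(O) = 0 (F(O) = 3 - 3 = 0)
55 + Z(2, F(-2))*(-126) = 55 + (2*0)*(-126) = 55 + 0*(-126) = 55 + 0 = 55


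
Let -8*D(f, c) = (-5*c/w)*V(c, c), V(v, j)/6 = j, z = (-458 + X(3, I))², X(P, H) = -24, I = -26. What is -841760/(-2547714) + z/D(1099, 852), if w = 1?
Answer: 120136819739/288968091165 ≈ 0.41574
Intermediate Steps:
z = 232324 (z = (-458 - 24)² = (-482)² = 232324)
V(v, j) = 6*j
D(f, c) = 15*c²/4 (D(f, c) = -(-5*c/1)*6*c/8 = -(-5*c)*6*c/8 = -(-15)*c²/4 = 15*c²/4)
-841760/(-2547714) + z/D(1099, 852) = -841760/(-2547714) + 232324/(((15/4)*852²)) = -841760*(-1/2547714) + 232324/(((15/4)*725904)) = 420880/1273857 + 232324/2722140 = 420880/1273857 + 232324*(1/2722140) = 420880/1273857 + 58081/680535 = 120136819739/288968091165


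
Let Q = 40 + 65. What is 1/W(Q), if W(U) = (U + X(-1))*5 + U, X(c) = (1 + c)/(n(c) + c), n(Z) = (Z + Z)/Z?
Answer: 1/630 ≈ 0.0015873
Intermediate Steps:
Q = 105
n(Z) = 2 (n(Z) = (2*Z)/Z = 2)
X(c) = (1 + c)/(2 + c)
W(U) = 6*U (W(U) = (U + (1 - 1)/(2 - 1))*5 + U = (U + 0/1)*5 + U = (U + 1*0)*5 + U = (U + 0)*5 + U = U*5 + U = 5*U + U = 6*U)
1/W(Q) = 1/(6*105) = 1/630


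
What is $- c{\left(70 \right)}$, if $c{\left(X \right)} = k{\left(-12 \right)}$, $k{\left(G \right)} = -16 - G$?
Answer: $4$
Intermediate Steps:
$c{\left(X \right)} = -4$ ($c{\left(X \right)} = -16 - -12 = -16 + 12 = -4$)
$- c{\left(70 \right)} = \left(-1\right) \left(-4\right) = 4$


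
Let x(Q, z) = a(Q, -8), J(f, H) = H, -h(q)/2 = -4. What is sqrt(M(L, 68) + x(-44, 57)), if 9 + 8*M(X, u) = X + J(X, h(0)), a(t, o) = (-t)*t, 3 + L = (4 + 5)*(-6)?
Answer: I*sqrt(7773)/2 ≈ 44.082*I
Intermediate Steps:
h(q) = 8 (h(q) = -2*(-4) = 8)
L = -57 (L = -3 + (4 + 5)*(-6) = -3 + 9*(-6) = -3 - 54 = -57)
a(t, o) = -t**2
x(Q, z) = -Q**2
M(X, u) = -1/8 + X/8 (M(X, u) = -9/8 + (X + 8)/8 = -9/8 + (8 + X)/8 = -9/8 + (1 + X/8) = -1/8 + X/8)
sqrt(M(L, 68) + x(-44, 57)) = sqrt((-1/8 + (1/8)*(-57)) - 1*(-44)**2) = sqrt((-1/8 - 57/8) - 1*1936) = sqrt(-29/4 - 1936) = sqrt(-7773/4) = I*sqrt(7773)/2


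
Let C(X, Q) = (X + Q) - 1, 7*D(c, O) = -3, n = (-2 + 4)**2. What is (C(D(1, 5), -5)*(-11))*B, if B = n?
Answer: 1980/7 ≈ 282.86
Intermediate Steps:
n = 4 (n = 2**2 = 4)
D(c, O) = -3/7 (D(c, O) = (1/7)*(-3) = -3/7)
C(X, Q) = -1 + Q + X (C(X, Q) = (Q + X) - 1 = -1 + Q + X)
B = 4
(C(D(1, 5), -5)*(-11))*B = ((-1 - 5 - 3/7)*(-11))*4 = -45/7*(-11)*4 = (495/7)*4 = 1980/7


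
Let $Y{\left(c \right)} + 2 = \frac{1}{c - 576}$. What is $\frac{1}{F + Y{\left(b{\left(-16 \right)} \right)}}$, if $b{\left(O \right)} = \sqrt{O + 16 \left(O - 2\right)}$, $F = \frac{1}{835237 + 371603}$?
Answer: $- \frac{2420407113702936}{4845010474073359} + \frac{14564627856 i \sqrt{19}}{4845010474073359} \approx -0.49957 + 1.3103 \cdot 10^{-5} i$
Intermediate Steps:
$F = \frac{1}{1206840} \approx 8.2861 \cdot 10^{-7}$
$b{\left(O \right)} = \sqrt{-32 + 17 O}$ ($b{\left(O \right)} = \sqrt{O + 16 \left(-2 + O\right)} = \sqrt{O + \left(-32 + 16 O\right)} = \sqrt{-32 + 17 O}$)
$Y{\left(c \right)} = -2 + \frac{1}{-576 + c}$ ($Y{\left(c \right)} = -2 + \frac{1}{c - 576} = -2 + \frac{1}{-576 + c}$)
$\frac{1}{F + Y{\left(b{\left(-16 \right)} \right)}} = \frac{1}{\frac{1}{1206840} + \frac{1153 - 2 \sqrt{-32 + 17 \left(-16\right)}}{-576 + \sqrt{-32 + 17 \left(-16\right)}}} = \frac{1}{\frac{1}{1206840} + \frac{1153 - 2 \sqrt{-32 - 272}}{-576 + \sqrt{-32 - 272}}} = \frac{1}{\frac{1}{1206840} + \frac{1153 - 2 \sqrt{-304}}{-576 + \sqrt{-304}}} = \frac{1}{\frac{1}{1206840} + \frac{1153 - 2 \cdot 4 i \sqrt{19}}{-576 + 4 i \sqrt{19}}} = \frac{1}{\frac{1}{1206840} + \frac{1153 - 8 i \sqrt{19}}{-576 + 4 i \sqrt{19}}}$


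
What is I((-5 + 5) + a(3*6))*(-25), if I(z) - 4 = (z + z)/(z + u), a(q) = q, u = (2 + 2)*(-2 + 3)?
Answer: -1550/11 ≈ -140.91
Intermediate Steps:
u = 4 (u = 4*1 = 4)
I(z) = 4 + 2*z/(4 + z) (I(z) = 4 + (z + z)/(z + 4) = 4 + (2*z)/(4 + z) = 4 + 2*z/(4 + z))
I((-5 + 5) + a(3*6))*(-25) = (2*(8 + 3*((-5 + 5) + 3*6))/(4 + ((-5 + 5) + 3*6)))*(-25) = (2*(8 + 3*(0 + 18))/(4 + (0 + 18)))*(-25) = (2*(8 + 3*18)/(4 + 18))*(-25) = (2*(8 + 54)/22)*(-25) = (2*(1/22)*62)*(-25) = (62/11)*(-25) = -1550/11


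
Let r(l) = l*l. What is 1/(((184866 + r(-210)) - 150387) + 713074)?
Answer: 1/791653 ≈ 1.2632e-6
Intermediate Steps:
r(l) = l²
1/(((184866 + r(-210)) - 150387) + 713074) = 1/(((184866 + (-210)²) - 150387) + 713074) = 1/(((184866 + 44100) - 150387) + 713074) = 1/((228966 - 150387) + 713074) = 1/(78579 + 713074) = 1/791653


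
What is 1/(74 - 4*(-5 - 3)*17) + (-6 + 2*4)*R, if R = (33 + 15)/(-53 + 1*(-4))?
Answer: -19757/11742 ≈ -1.6826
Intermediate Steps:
R = -16/19 (R = 48/(-53 - 4) = 48/(-57) = 48*(-1/57) = -16/19 ≈ -0.84210)
1/(74 - 4*(-5 - 3)*17) + (-6 + 2*4)*R = 1/(74 - 4*(-5 - 3)*17) + (-6 + 2*4)*(-16/19) = 1/(74 - 4*(-8)*17) + (-6 + 8)*(-16/19) = 1/(74 + 32*17) + 2*(-16/19) = 1/(74 + 544) - 32/19 = 1/618 - 32/19 = -19757/11742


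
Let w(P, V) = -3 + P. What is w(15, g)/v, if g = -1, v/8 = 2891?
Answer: 3/5782 ≈ 0.00051885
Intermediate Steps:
v = 23128 (v = 8*2891 = 23128)
w(15, g)/v = (-3 + 15)/23128 = 12*(1/23128) = 3/5782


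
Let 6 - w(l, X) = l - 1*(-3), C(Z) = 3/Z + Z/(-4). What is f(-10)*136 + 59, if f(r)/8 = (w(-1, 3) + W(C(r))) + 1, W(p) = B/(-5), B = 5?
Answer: 4411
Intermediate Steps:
C(Z) = 3/Z - Z/4 (C(Z) = 3/Z + Z*(-¼) = 3/Z - Z/4)
w(l, X) = 3 - l (w(l, X) = 6 - (l - 1*(-3)) = 6 - (l + 3) = 6 - (3 + l) = 6 + (-3 - l) = 3 - l)
W(p) = -1 (W(p) = 5/(-5) = 5*(-⅕) = -1)
f(r) = 32 (f(r) = 8*(((3 - 1*(-1)) - 1) + 1) = 8*(((3 + 1) - 1) + 1) = 8*((4 - 1) + 1) = 8*(3 + 1) = 8*4 = 32)
f(-10)*136 + 59 = 32*136 + 59 = 4352 + 59 = 4411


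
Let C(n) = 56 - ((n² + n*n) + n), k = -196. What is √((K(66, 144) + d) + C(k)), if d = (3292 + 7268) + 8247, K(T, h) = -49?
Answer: I*√57822 ≈ 240.46*I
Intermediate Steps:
d = 18807 (d = 10560 + 8247 = 18807)
C(n) = 56 - n - 2*n² (C(n) = 56 - ((n² + n²) + n) = 56 - (2*n² + n) = 56 - (n + 2*n²) = 56 + (-n - 2*n²) = 56 - n - 2*n²)
√((K(66, 144) + d) + C(k)) = √((-49 + 18807) + (56 - 1*(-196) - 2*(-196)²)) = √(18758 + (56 + 196 - 2*38416)) = √(18758 + (56 + 196 - 76832)) = √(18758 - 76580) = √(-57822) = I*√57822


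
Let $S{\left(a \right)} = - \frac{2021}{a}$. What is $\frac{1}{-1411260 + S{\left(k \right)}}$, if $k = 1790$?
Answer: $- \frac{1790}{2526157421} \approx -7.0859 \cdot 10^{-7}$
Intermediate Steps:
$\frac{1}{-1411260 + S{\left(k \right)}} = \frac{1}{-1411260 - \frac{2021}{1790}} = \frac{1}{- \frac{2526157421}{1790}} = - \frac{1790}{2526157421}$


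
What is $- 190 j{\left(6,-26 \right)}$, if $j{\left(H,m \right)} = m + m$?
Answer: $9880$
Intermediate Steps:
$j{\left(H,m \right)} = 2 m$
$- 190 j{\left(6,-26 \right)} = - 190 \cdot 2 \left(-26\right) = \left(-190\right) \left(-52\right) = 9880$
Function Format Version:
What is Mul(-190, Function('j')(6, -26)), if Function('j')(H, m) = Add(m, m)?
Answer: 9880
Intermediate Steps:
Function('j')(H, m) = Mul(2, m)
Mul(-190, Function('j')(6, -26)) = Mul(-190, Mul(2, -26)) = Mul(-190, -52) = 9880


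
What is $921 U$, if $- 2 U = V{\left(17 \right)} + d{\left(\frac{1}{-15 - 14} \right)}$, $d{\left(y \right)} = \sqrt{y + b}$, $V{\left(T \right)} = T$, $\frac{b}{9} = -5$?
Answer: $- \frac{15657}{2} - \frac{921 i \sqrt{37874}}{58} \approx -7828.5 - 3090.3 i$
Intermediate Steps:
$b = -45$ ($b = 9 \left(-5\right) = -45$)
$d{\left(y \right)} = \sqrt{-45 + y}$ ($d{\left(y \right)} = \sqrt{y - 45} = \sqrt{-45 + y}$)
$U = - \frac{17}{2} - \frac{i \sqrt{37874}}{58}$ ($U = - \frac{17 + \sqrt{-45 + \frac{1}{-15 - 14}}}{2} = - \frac{17 + \sqrt{-45 + \frac{1}{-29}}}{2} = - \frac{17 + \sqrt{-45 - \frac{1}{29}}}{2} = - \frac{17 + \sqrt{- \frac{1306}{29}}}{2} = - \frac{17 + \frac{i \sqrt{37874}}{29}}{2} = - \frac{17}{2} - \frac{i \sqrt{37874}}{58} \approx -8.5 - 3.3554 i$)
$921 U = 921 \left(- \frac{17}{2} - \frac{i \sqrt{37874}}{58}\right) = - \frac{15657}{2} - \frac{921 i \sqrt{37874}}{58}$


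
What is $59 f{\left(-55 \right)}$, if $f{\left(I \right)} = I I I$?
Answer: $-9816125$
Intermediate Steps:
$f{\left(I \right)} = I^{3}$ ($f{\left(I \right)} = I^{2} I = I^{3}$)
$59 f{\left(-55 \right)} = 59 \left(-55\right)^{3} = 59 \left(-166375\right) = -9816125$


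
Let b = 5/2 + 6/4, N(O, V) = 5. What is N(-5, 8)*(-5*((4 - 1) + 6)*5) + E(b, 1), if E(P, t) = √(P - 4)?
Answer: -1125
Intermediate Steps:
b = 4 (b = 5*(½) + 6*(¼) = 5/2 + 3/2 = 4)
E(P, t) = √(-4 + P)
N(-5, 8)*(-5*((4 - 1) + 6)*5) + E(b, 1) = 5*(-5*((4 - 1) + 6)*5) + √(-4 + 4) = 5*(-5*(3 + 6)*5) + √0 = 5*(-5*9*5) + 0 = 5*(-45*5) + 0 = 5*(-225) + 0 = -1125 + 0 = -1125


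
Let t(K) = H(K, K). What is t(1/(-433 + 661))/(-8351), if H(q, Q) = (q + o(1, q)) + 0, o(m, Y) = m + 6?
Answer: -1597/1904028 ≈ -0.00083875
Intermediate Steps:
o(m, Y) = 6 + m
H(q, Q) = 7 + q (H(q, Q) = (q + (6 + 1)) + 0 = (q + 7) + 0 = (7 + q) + 0 = 7 + q)
t(K) = 7 + K
t(1/(-433 + 661))/(-8351) = (7 + 1/(-433 + 661))/(-8351) = (7 + 1/228)*(-1/8351) = (1597/228)*(-1/8351) = -1597/1904028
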